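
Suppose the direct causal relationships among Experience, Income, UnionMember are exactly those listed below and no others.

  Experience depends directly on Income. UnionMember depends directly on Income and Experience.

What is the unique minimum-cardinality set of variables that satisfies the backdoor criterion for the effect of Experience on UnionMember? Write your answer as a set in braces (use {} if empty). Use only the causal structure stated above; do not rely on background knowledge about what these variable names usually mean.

Variables eligible for adjustment (non-descendants of Experience, excluding Experience and UnionMember): {Income}.
Backdoor paths from Experience to UnionMember:
  P1: Experience <- Income -> UnionMember
The empty set is not sufficient: P1 (Experience <- Income -> UnionMember) has no collider blocking it and no conditioned non-collider, so it is open.
Try {Income}:
  P1: blocked at fork node Income ∈ conditioning set.
{Income} contains no descendant of Experience and blocks every backdoor path.
{Income} is the unique smallest valid adjustment set.

{Income}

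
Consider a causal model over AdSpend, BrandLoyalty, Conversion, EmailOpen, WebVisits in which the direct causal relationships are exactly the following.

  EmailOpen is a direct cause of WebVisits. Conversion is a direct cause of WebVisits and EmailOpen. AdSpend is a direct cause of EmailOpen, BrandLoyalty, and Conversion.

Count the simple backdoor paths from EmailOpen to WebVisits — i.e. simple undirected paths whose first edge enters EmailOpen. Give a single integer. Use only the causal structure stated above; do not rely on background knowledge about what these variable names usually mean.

A backdoor path from EmailOpen to WebVisits is any simple undirected path whose first edge points into EmailOpen (i.e. leaves EmailOpen via a parent).
Parents of EmailOpen: {AdSpend, Conversion}.
Enumerating:
  P1: EmailOpen <- AdSpend -> Conversion -> WebVisits
  P2: EmailOpen <- Conversion -> WebVisits
That exhausts the simple backdoor paths. Count: 2.

2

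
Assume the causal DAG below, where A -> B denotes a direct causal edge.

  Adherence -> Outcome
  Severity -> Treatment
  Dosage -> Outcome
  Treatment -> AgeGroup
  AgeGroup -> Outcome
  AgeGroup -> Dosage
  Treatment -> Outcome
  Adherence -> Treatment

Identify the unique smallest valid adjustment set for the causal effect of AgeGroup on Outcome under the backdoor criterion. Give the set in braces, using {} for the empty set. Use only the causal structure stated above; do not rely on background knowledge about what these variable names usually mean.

Variables eligible for adjustment (non-descendants of AgeGroup, excluding AgeGroup and Outcome): {Adherence, Severity, Treatment}.
Backdoor paths from AgeGroup to Outcome:
  P1: AgeGroup <- Treatment <- Adherence -> Outcome
  P2: AgeGroup <- Treatment -> Outcome
The empty set is not sufficient: P1 (AgeGroup <- Treatment <- Adherence -> Outcome) has no collider blocking it and no conditioned non-collider, so it is open.
Try {Treatment}:
  P1: blocked at chain node Treatment ∈ conditioning set.
  P2: blocked at fork node Treatment ∈ conditioning set.
{Treatment} contains no descendant of AgeGroup and blocks every backdoor path.
No other singleton works — e.g. {Severity} leaves P1 open — so {Treatment} is the unique smallest valid adjustment set.

{Treatment}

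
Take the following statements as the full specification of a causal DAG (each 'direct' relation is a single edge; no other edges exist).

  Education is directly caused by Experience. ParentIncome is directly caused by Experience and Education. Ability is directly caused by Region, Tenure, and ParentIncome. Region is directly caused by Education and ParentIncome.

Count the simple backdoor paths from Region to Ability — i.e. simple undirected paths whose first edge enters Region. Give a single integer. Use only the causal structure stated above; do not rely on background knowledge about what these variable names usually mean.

3

A backdoor path from Region to Ability is any simple undirected path whose first edge points into Region (i.e. leaves Region via a parent).
Parents of Region: {Education, ParentIncome}.
Enumerating:
  P1: Region <- Education <- Experience -> ParentIncome -> Ability
  P2: Region <- Education -> ParentIncome -> Ability
  P3: Region <- ParentIncome -> Ability
That exhausts the simple backdoor paths. Count: 3.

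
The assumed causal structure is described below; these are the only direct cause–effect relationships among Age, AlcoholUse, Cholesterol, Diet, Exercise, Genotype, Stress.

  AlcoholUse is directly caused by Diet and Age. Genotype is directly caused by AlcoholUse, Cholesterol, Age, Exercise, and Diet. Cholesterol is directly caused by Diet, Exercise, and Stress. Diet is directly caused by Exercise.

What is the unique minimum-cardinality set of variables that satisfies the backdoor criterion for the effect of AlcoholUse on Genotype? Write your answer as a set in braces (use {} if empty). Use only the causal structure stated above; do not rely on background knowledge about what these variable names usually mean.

{Age, Diet}

Variables eligible for adjustment (non-descendants of AlcoholUse, excluding AlcoholUse and Genotype): {Age, Cholesterol, Diet, Exercise, Stress}.
Backdoor paths from AlcoholUse to Genotype:
  P1: AlcoholUse <- Diet <- Exercise -> Cholesterol -> Genotype
  P2: AlcoholUse <- Diet <- Exercise -> Genotype
  P3: AlcoholUse <- Diet -> Cholesterol <- Exercise -> Genotype
  P4: AlcoholUse <- Diet -> Cholesterol -> Genotype
  P5: AlcoholUse <- Diet -> Genotype
  P6: AlcoholUse <- Age -> Genotype
The empty set is not sufficient: P1 (AlcoholUse <- Diet <- Exercise -> Cholesterol -> Genotype) has no collider blocking it and no conditioned non-collider, so it is open.
Try {Age, Diet}:
  P1: blocked at chain node Diet ∈ conditioning set.
  P2: blocked at chain node Diet ∈ conditioning set.
  P3: blocked at fork node Diet ∈ conditioning set.
  P4: blocked at fork node Diet ∈ conditioning set.
  P5: blocked at fork node Diet ∈ conditioning set.
  P6: blocked at fork node Age ∈ conditioning set.
{Age, Diet} contains no descendant of AlcoholUse and blocks every backdoor path.
Every element of {Age, Diet} is needed (dropping Age leaves P6 open; dropping Diet leaves P1 open), so no proper subset is valid.
Among all size-2 subsets of the eligible variables, only {Age, Diet} blocks every backdoor path, so it is the unique smallest valid adjustment set.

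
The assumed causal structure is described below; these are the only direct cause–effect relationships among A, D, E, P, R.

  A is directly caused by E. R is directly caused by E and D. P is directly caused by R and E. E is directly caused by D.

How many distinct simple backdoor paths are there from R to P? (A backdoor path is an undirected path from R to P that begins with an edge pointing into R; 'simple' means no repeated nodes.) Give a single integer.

2

A backdoor path from R to P is any simple undirected path whose first edge points into R (i.e. leaves R via a parent).
Parents of R: {D, E}.
Enumerating:
  P1: R <- D -> E -> P
  P2: R <- E -> P
That exhausts the simple backdoor paths. Count: 2.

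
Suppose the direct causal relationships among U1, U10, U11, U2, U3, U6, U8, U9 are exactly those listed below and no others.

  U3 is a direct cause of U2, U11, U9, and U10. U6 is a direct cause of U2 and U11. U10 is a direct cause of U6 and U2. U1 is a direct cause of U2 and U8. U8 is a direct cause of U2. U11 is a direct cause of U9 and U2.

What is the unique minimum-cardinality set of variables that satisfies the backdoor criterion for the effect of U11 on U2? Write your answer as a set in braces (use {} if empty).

{U3, U6}

Variables eligible for adjustment (non-descendants of U11, excluding U11 and U2): {U1, U10, U3, U6, U8}.
Backdoor paths from U11 to U2:
  P1: U11 <- U3 -> U10 -> U6 -> U2
  P2: U11 <- U3 -> U10 -> U2
  P3: U11 <- U3 -> U2
  P4: U11 <- U6 <- U10 <- U3 -> U2
  P5: U11 <- U6 <- U10 -> U2
  P6: U11 <- U6 -> U2
The empty set is not sufficient: P1 (U11 <- U3 -> U10 -> U6 -> U2) has no collider blocking it and no conditioned non-collider, so it is open.
Try {U3, U6}:
  P1: blocked at fork node U3 ∈ conditioning set.
  P2: blocked at fork node U3 ∈ conditioning set.
  P3: blocked at fork node U3 ∈ conditioning set.
  P4: blocked at chain node U6 ∈ conditioning set.
  P5: blocked at chain node U6 ∈ conditioning set.
  P6: blocked at fork node U6 ∈ conditioning set.
{U3, U6} contains no descendant of U11 and blocks every backdoor path.
Every element of {U3, U6} is needed (dropping U3 leaves P2 open; dropping U6 leaves P5 open), so no proper subset is valid.
Among all size-2 subsets of the eligible variables, only {U3, U6} blocks every backdoor path, so it is the unique smallest valid adjustment set.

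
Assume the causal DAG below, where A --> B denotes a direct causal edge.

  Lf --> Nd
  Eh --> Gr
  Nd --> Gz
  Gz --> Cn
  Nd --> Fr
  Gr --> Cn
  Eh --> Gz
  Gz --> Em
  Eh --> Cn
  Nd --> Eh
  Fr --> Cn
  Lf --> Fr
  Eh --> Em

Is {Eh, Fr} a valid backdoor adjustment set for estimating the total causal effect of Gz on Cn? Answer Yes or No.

Yes

Backdoor paths from Gz to Cn (paths whose first edge points into Gz):
  P1: Gz <- Nd <- Lf -> Fr -> Cn
  P2: Gz <- Nd -> Fr -> Cn
  P3: Gz <- Nd -> Eh -> Gr -> Cn
  P4: Gz <- Nd -> Eh -> Cn
  P5: Gz <- Eh <- Nd <- Lf -> Fr -> Cn
  P6: Gz <- Eh <- Nd -> Fr -> Cn
  P7: Gz <- Eh -> Gr -> Cn
  P8: Gz <- Eh -> Cn
Condition 1 (no descendant of Gz in the set): holds — descendants of Gz are {Cn, Em}; none are in {Eh, Fr}.
Condition 2 (every backdoor path blocked by {Eh, Fr}):
  P1: blocked at chain node Fr ∈ conditioning set.
  P2: blocked at chain node Fr ∈ conditioning set.
  P3: blocked at chain node Eh ∈ conditioning set.
  P4: blocked at chain node Eh ∈ conditioning set.
  P5: blocked at chain node Eh ∈ conditioning set.
  P6: blocked at chain node Eh ∈ conditioning set.
  P7: blocked at fork node Eh ∈ conditioning set.
  P8: blocked at fork node Eh ∈ conditioning set.
{Eh, Fr} satisfies the backdoor criterion.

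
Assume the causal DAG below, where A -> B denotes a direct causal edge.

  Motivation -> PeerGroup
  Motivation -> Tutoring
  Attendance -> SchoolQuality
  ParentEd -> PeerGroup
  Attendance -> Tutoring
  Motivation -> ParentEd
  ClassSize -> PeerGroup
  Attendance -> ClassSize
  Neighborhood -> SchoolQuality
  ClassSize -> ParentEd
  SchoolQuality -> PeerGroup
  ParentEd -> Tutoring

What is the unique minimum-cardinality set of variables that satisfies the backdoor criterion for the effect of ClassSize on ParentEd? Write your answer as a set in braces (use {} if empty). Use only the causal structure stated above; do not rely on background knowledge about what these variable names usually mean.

{}

Variables eligible for adjustment (non-descendants of ClassSize, excluding ClassSize and ParentEd): {Attendance, Motivation, Neighborhood, SchoolQuality}.
Backdoor paths from ClassSize to ParentEd:
  P1: ClassSize <- Attendance -> SchoolQuality -> PeerGroup <- Motivation -> ParentEd
  P2: ClassSize <- Attendance -> SchoolQuality -> PeerGroup <- Motivation -> Tutoring <- ParentEd
  P3: ClassSize <- Attendance -> SchoolQuality -> PeerGroup <- ParentEd
  P4: ClassSize <- Attendance -> Tutoring <- Motivation -> ParentEd
  P5: ClassSize <- Attendance -> Tutoring <- Motivation -> PeerGroup <- ParentEd
  P6: ClassSize <- Attendance -> Tutoring <- ParentEd
Each backdoor path contains an unconditioned collider, so every path is already blocked with the empty conditioning set:
  P1: blocked at collider PeerGroup (neither it nor any descendant is in the conditioning set).
  P2: blocked at collider PeerGroup (neither it nor any descendant is in the conditioning set).
  P3: blocked at collider PeerGroup (neither it nor any descendant is in the conditioning set).
  P4: blocked at collider Tutoring (neither it nor any descendant is in the conditioning set).
  P5: blocked at collider Tutoring (neither it nor any descendant is in the conditioning set).
  P6: blocked at collider Tutoring (neither it nor any descendant is in the conditioning set).
The empty set is therefore the unique smallest valid set.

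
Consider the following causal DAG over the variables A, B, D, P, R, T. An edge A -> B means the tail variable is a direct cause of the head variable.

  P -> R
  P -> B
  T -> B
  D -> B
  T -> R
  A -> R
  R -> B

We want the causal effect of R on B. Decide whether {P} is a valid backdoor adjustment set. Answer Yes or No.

Backdoor paths from R to B (paths whose first edge points into R):
  P1: R <- P -> B
  P2: R <- T -> B
Condition 1 (no descendant of R in the set): holds — descendants of R are {B}; none are in {P}.
Condition 2 (every backdoor path blocked by {P}):
  P1: blocked at fork node P ∈ conditioning set.
  P2: open — no interior node is in the conditioning set.
{P} does not satisfy the backdoor criterion.

No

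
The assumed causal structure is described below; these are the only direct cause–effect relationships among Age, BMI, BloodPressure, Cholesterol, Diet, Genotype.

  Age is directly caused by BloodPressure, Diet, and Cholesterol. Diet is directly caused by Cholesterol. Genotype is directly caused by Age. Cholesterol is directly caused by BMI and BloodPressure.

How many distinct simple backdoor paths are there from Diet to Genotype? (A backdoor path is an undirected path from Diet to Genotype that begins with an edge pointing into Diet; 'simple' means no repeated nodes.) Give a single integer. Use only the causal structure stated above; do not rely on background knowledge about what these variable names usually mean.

A backdoor path from Diet to Genotype is any simple undirected path whose first edge points into Diet (i.e. leaves Diet via a parent).
Parents of Diet: {Cholesterol}.
Enumerating:
  P1: Diet <- Cholesterol <- BloodPressure -> Age -> Genotype
  P2: Diet <- Cholesterol -> Age -> Genotype
That exhausts the simple backdoor paths. Count: 2.

2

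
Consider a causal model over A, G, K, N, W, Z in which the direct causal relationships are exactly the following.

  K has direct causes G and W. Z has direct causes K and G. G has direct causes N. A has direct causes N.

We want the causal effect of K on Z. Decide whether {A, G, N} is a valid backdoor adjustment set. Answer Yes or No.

Backdoor paths from K to Z (paths whose first edge points into K):
  P1: K <- G -> Z
Condition 1 (no descendant of K in the set): holds — descendants of K are {Z}; none are in {A, G, N}.
Condition 2 (every backdoor path blocked by {A, G, N}):
  P1: blocked at fork node G ∈ conditioning set.
{A, G, N} satisfies the backdoor criterion.

Yes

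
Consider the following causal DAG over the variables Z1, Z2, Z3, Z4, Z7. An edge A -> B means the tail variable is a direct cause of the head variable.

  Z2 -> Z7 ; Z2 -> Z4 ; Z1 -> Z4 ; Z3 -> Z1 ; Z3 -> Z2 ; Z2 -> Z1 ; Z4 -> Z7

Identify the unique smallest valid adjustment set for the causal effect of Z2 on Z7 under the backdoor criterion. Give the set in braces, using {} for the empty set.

{Z3}

Variables eligible for adjustment (non-descendants of Z2, excluding Z2 and Z7): {Z3}.
Backdoor paths from Z2 to Z7:
  P1: Z2 <- Z3 -> Z1 -> Z4 -> Z7
The empty set is not sufficient: P1 (Z2 <- Z3 -> Z1 -> Z4 -> Z7) has no collider blocking it and no conditioned non-collider, so it is open.
Try {Z3}:
  P1: blocked at fork node Z3 ∈ conditioning set.
{Z3} contains no descendant of Z2 and blocks every backdoor path.
{Z3} is the unique smallest valid adjustment set.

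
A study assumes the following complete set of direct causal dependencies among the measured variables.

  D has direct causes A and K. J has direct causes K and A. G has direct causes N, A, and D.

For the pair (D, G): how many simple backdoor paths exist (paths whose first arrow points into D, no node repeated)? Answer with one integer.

A backdoor path from D to G is any simple undirected path whose first edge points into D (i.e. leaves D via a parent).
Parents of D: {A, K}.
Enumerating:
  P1: D <- K -> J <- A -> G
  P2: D <- A -> G
That exhausts the simple backdoor paths. Count: 2.

2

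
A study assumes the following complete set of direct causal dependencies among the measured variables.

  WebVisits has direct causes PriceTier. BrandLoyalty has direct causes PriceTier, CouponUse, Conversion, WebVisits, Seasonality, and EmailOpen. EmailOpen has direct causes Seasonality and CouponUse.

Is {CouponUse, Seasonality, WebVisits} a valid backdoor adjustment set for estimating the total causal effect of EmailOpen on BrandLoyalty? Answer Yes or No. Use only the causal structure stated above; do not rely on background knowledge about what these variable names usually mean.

Yes

Backdoor paths from EmailOpen to BrandLoyalty (paths whose first edge points into EmailOpen):
  P1: EmailOpen <- Seasonality -> BrandLoyalty
  P2: EmailOpen <- CouponUse -> BrandLoyalty
Condition 1 (no descendant of EmailOpen in the set): holds — descendants of EmailOpen are {BrandLoyalty}; none are in {CouponUse, Seasonality, WebVisits}.
Condition 2 (every backdoor path blocked by {CouponUse, Seasonality, WebVisits}):
  P1: blocked at fork node Seasonality ∈ conditioning set.
  P2: blocked at fork node CouponUse ∈ conditioning set.
{CouponUse, Seasonality, WebVisits} satisfies the backdoor criterion.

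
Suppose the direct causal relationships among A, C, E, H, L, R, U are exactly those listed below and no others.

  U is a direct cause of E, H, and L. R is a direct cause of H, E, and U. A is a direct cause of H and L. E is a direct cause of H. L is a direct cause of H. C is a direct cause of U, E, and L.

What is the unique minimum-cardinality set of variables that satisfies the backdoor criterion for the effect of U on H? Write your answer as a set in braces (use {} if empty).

Variables eligible for adjustment (non-descendants of U, excluding U and H): {A, C, R}.
Backdoor paths from U to H:
  P1: U <- C -> L <- A -> H
  P2: U <- C -> L -> H
  P3: U <- C -> E <- R -> H
  P4: U <- C -> E -> H
  P5: U <- R -> E <- C -> L <- A -> H
  P6: U <- R -> E <- C -> L -> H
  P7: U <- R -> E -> H
  P8: U <- R -> H
The empty set is not sufficient: P2 (U <- C -> L -> H) has no collider blocking it and no conditioned non-collider, so it is open.
Try {C, R}:
  P1: blocked at fork node C ∈ conditioning set.
  P2: blocked at fork node C ∈ conditioning set.
  P3: blocked at fork node C ∈ conditioning set.
  P4: blocked at fork node C ∈ conditioning set.
  P5: blocked at fork node R ∈ conditioning set.
  P6: blocked at fork node R ∈ conditioning set.
  P7: blocked at fork node R ∈ conditioning set.
  P8: blocked at fork node R ∈ conditioning set.
{C, R} contains no descendant of U and blocks every backdoor path.
Every element of {C, R} is needed (dropping C leaves P2 open; dropping R leaves P7 open), so no proper subset is valid.
Among all size-2 subsets of the eligible variables, only {C, R} blocks every backdoor path, so it is the unique smallest valid adjustment set.

{C, R}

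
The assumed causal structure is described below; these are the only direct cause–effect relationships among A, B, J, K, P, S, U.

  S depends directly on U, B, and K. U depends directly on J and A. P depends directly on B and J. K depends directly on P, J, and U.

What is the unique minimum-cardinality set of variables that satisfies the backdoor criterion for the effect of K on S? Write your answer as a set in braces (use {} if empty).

{B, U}

Variables eligible for adjustment (non-descendants of K, excluding K and S): {A, B, J, P, U}.
Backdoor paths from K to S:
  P1: K <- J -> P <- B -> S
  P2: K <- J -> U -> S
  P3: K <- P <- B -> S
  P4: K <- P <- J -> U -> S
  P5: K <- U <- J -> P <- B -> S
  P6: K <- U -> S
The empty set is not sufficient: P2 (K <- J -> U -> S) has no collider blocking it and no conditioned non-collider, so it is open.
Try {B, U}:
  P1: blocked at collider P (neither it nor any descendant is in the conditioning set).
  P2: blocked at chain node U ∈ conditioning set.
  P3: blocked at fork node B ∈ conditioning set.
  P4: blocked at chain node U ∈ conditioning set.
  P5: blocked at chain node U ∈ conditioning set.
  P6: blocked at fork node U ∈ conditioning set.
{B, U} contains no descendant of K and blocks every backdoor path.
Every element of {B, U} is needed (dropping B leaves P3 open; dropping U leaves P2 open), so no proper subset is valid.
Among all size-2 subsets of the eligible variables, only {B, U} blocks every backdoor path, so it is the unique smallest valid adjustment set.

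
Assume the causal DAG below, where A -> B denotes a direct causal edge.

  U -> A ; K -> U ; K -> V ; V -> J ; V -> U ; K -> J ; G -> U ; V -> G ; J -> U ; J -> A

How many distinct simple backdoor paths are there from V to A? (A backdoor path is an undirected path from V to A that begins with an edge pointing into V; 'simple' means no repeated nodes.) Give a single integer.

4

A backdoor path from V to A is any simple undirected path whose first edge points into V (i.e. leaves V via a parent).
Parents of V: {K}.
Enumerating:
  P1: V <- K -> J -> U -> A
  P2: V <- K -> J -> A
  P3: V <- K -> U <- J -> A
  P4: V <- K -> U -> A
That exhausts the simple backdoor paths. Count: 4.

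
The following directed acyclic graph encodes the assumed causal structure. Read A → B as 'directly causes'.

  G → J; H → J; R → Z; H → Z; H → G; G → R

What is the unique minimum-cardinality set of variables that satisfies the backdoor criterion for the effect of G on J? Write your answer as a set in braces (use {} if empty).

Variables eligible for adjustment (non-descendants of G, excluding G and J): {H}.
Backdoor paths from G to J:
  P1: G <- H -> J
The empty set is not sufficient: P1 (G <- H -> J) has no collider blocking it and no conditioned non-collider, so it is open.
Try {H}:
  P1: blocked at fork node H ∈ conditioning set.
{H} contains no descendant of G and blocks every backdoor path.
{H} is the unique smallest valid adjustment set.

{H}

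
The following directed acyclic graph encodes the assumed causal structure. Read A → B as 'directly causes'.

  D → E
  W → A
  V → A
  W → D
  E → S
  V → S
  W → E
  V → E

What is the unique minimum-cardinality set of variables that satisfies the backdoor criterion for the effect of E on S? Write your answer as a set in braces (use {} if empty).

Variables eligible for adjustment (non-descendants of E, excluding E and S): {A, D, V, W}.
Backdoor paths from E to S:
  P1: E <- W -> A <- V -> S
  P2: E <- V -> S
  P3: E <- D <- W -> A <- V -> S
The empty set is not sufficient: P2 (E <- V -> S) has no collider blocking it and no conditioned non-collider, so it is open.
Try {V}:
  P1: blocked at collider A (neither it nor any descendant is in the conditioning set).
  P2: blocked at fork node V ∈ conditioning set.
  P3: blocked at collider A (neither it nor any descendant is in the conditioning set).
{V} contains no descendant of E and blocks every backdoor path.
No other singleton works — e.g. {W} leaves P2 open — so {V} is the unique smallest valid adjustment set.

{V}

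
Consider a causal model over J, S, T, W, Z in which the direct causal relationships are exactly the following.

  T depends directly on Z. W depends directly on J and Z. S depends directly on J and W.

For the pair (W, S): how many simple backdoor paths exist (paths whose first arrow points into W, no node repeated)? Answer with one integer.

1

A backdoor path from W to S is any simple undirected path whose first edge points into W (i.e. leaves W via a parent).
Parents of W: {J, Z}.
Enumerating:
  P1: W <- J -> S
That exhausts the simple backdoor paths. Count: 1.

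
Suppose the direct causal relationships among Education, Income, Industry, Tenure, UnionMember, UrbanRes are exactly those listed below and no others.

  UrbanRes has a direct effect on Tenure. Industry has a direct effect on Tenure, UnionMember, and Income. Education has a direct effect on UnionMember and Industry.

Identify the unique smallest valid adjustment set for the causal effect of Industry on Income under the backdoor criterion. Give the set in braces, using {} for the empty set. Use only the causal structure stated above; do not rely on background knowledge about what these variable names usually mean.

Variables eligible for adjustment (non-descendants of Industry, excluding Industry and Income): {Education, UrbanRes}.
Backdoor paths from Industry to Income:
  (none)
With no backdoor paths the empty set already satisfies the criterion, and it is trivially minimal.

{}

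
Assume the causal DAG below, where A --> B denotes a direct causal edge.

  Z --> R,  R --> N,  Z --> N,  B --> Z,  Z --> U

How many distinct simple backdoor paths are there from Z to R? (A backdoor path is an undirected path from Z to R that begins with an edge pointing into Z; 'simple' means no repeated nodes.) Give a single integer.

0

A backdoor path from Z to R is any simple undirected path whose first edge points into Z (i.e. leaves Z via a parent).
Parents of Z: {B}.
No simple path from any parent of Z reaches R without revisiting Z, so there are no backdoor paths.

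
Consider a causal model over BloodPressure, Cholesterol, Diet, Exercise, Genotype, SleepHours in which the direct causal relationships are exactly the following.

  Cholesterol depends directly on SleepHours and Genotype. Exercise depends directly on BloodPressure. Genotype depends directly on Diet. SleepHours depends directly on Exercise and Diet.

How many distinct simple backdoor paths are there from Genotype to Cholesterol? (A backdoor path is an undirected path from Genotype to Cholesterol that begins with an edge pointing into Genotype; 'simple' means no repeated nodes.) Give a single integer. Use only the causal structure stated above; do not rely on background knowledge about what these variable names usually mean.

A backdoor path from Genotype to Cholesterol is any simple undirected path whose first edge points into Genotype (i.e. leaves Genotype via a parent).
Parents of Genotype: {Diet}.
Enumerating:
  P1: Genotype <- Diet -> SleepHours -> Cholesterol
That exhausts the simple backdoor paths. Count: 1.

1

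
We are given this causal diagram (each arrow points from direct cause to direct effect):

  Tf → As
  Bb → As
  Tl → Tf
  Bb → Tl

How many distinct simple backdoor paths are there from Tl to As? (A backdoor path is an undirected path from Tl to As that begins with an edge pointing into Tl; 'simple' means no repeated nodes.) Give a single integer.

1

A backdoor path from Tl to As is any simple undirected path whose first edge points into Tl (i.e. leaves Tl via a parent).
Parents of Tl: {Bb}.
Enumerating:
  P1: Tl <- Bb -> As
That exhausts the simple backdoor paths. Count: 1.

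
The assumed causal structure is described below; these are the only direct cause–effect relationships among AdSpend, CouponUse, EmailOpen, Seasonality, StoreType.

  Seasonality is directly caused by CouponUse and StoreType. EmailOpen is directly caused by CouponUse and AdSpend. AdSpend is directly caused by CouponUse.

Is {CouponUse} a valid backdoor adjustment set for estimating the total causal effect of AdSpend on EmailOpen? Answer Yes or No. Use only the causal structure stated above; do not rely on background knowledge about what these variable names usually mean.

Backdoor paths from AdSpend to EmailOpen (paths whose first edge points into AdSpend):
  P1: AdSpend <- CouponUse -> EmailOpen
Condition 1 (no descendant of AdSpend in the set): holds — descendants of AdSpend are {EmailOpen}; none are in {CouponUse}.
Condition 2 (every backdoor path blocked by {CouponUse}):
  P1: blocked at fork node CouponUse ∈ conditioning set.
{CouponUse} satisfies the backdoor criterion.

Yes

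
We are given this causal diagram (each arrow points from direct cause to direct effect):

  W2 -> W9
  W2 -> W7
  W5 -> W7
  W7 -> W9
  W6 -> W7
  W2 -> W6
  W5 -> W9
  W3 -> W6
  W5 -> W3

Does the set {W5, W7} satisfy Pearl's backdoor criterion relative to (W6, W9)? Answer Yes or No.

No

Backdoor paths from W6 to W9 (paths whose first edge points into W6):
  P1: W6 <- W2 -> W7 <- W5 -> W9
  P2: W6 <- W2 -> W7 -> W9
  P3: W6 <- W2 -> W9
  P4: W6 <- W3 <- W5 -> W7 <- W2 -> W9
  P5: W6 <- W3 <- W5 -> W7 -> W9
  P6: W6 <- W3 <- W5 -> W9
Condition 1 (no descendant of W6 in the set): FAILS — W7 is a descendant of W6.
Condition 2 (every backdoor path blocked by {W5, W7}):
  P1: blocked at fork node W5 ∈ conditioning set.
  P2: blocked at chain node W7 ∈ conditioning set.
  P3: open — no interior node is in the conditioning set.
  P4: blocked at fork node W5 ∈ conditioning set.
  P5: blocked at fork node W5 ∈ conditioning set.
  P6: blocked at fork node W5 ∈ conditioning set.
{W5, W7} does not satisfy the backdoor criterion.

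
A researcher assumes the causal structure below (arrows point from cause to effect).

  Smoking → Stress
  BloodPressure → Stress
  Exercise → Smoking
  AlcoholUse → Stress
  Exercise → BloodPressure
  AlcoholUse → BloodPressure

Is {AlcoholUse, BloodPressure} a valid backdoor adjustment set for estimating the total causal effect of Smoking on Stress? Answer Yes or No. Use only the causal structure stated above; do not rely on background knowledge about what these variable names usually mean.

Backdoor paths from Smoking to Stress (paths whose first edge points into Smoking):
  P1: Smoking <- Exercise -> BloodPressure <- AlcoholUse -> Stress
  P2: Smoking <- Exercise -> BloodPressure -> Stress
Condition 1 (no descendant of Smoking in the set): holds — descendants of Smoking are {Stress}; none are in {AlcoholUse, BloodPressure}.
Condition 2 (every backdoor path blocked by {AlcoholUse, BloodPressure}):
  P1: blocked at fork node AlcoholUse ∈ conditioning set.
  P2: blocked at chain node BloodPressure ∈ conditioning set.
{AlcoholUse, BloodPressure} satisfies the backdoor criterion.

Yes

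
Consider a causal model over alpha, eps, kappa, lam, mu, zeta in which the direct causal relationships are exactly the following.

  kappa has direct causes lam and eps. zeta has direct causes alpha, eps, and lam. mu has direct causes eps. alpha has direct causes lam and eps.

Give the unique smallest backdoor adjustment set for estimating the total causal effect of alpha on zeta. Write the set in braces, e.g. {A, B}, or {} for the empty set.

{eps, lam}

Variables eligible for adjustment (non-descendants of alpha, excluding alpha and zeta): {eps, kappa, lam, mu}.
Backdoor paths from alpha to zeta:
  P1: alpha <- lam -> kappa <- eps -> zeta
  P2: alpha <- lam -> zeta
  P3: alpha <- eps -> kappa <- lam -> zeta
  P4: alpha <- eps -> zeta
The empty set is not sufficient: P2 (alpha <- lam -> zeta) has no collider blocking it and no conditioned non-collider, so it is open.
Try {eps, lam}:
  P1: blocked at fork node lam ∈ conditioning set.
  P2: blocked at fork node lam ∈ conditioning set.
  P3: blocked at fork node eps ∈ conditioning set.
  P4: blocked at fork node eps ∈ conditioning set.
{eps, lam} contains no descendant of alpha and blocks every backdoor path.
Every element of {eps, lam} is needed (dropping eps leaves P4 open; dropping lam leaves P2 open), so no proper subset is valid.
Among all size-2 subsets of the eligible variables, only {eps, lam} blocks every backdoor path, so it is the unique smallest valid adjustment set.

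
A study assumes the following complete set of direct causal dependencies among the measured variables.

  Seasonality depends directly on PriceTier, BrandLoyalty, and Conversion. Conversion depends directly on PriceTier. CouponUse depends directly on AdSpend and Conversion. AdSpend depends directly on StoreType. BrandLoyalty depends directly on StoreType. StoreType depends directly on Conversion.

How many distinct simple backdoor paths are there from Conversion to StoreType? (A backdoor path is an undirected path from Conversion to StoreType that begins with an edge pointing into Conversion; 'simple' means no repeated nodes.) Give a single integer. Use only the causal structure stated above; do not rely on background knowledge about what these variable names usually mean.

A backdoor path from Conversion to StoreType is any simple undirected path whose first edge points into Conversion (i.e. leaves Conversion via a parent).
Parents of Conversion: {PriceTier}.
Enumerating:
  P1: Conversion <- PriceTier -> Seasonality <- BrandLoyalty <- StoreType
That exhausts the simple backdoor paths. Count: 1.

1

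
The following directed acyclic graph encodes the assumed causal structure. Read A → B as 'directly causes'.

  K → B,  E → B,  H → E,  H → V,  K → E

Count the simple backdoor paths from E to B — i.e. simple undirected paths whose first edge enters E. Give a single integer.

A backdoor path from E to B is any simple undirected path whose first edge points into E (i.e. leaves E via a parent).
Parents of E: {H, K}.
Enumerating:
  P1: E <- K -> B
That exhausts the simple backdoor paths. Count: 1.

1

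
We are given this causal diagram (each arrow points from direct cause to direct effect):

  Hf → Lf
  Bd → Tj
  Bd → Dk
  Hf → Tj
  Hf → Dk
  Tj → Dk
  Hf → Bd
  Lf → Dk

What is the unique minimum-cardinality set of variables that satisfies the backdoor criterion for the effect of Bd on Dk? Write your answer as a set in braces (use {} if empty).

Variables eligible for adjustment (non-descendants of Bd, excluding Bd and Dk): {Hf, Lf}.
Backdoor paths from Bd to Dk:
  P1: Bd <- Hf -> Tj -> Dk
  P2: Bd <- Hf -> Lf -> Dk
  P3: Bd <- Hf -> Dk
The empty set is not sufficient: P1 (Bd <- Hf -> Tj -> Dk) has no collider blocking it and no conditioned non-collider, so it is open.
Try {Hf}:
  P1: blocked at fork node Hf ∈ conditioning set.
  P2: blocked at fork node Hf ∈ conditioning set.
  P3: blocked at fork node Hf ∈ conditioning set.
{Hf} contains no descendant of Bd and blocks every backdoor path.
No other singleton works — e.g. {Lf} leaves P1 open — so {Hf} is the unique smallest valid adjustment set.

{Hf}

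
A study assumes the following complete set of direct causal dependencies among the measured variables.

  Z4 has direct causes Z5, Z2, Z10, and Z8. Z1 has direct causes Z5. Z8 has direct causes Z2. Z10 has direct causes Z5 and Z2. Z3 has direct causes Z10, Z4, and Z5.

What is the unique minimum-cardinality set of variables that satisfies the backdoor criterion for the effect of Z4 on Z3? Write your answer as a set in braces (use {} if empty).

{Z10, Z5}

Variables eligible for adjustment (non-descendants of Z4, excluding Z4 and Z3): {Z1, Z10, Z2, Z5, Z8}.
Backdoor paths from Z4 to Z3:
  P1: Z4 <- Z2 -> Z10 <- Z5 -> Z3
  P2: Z4 <- Z2 -> Z10 -> Z3
  P3: Z4 <- Z5 -> Z10 -> Z3
  P4: Z4 <- Z5 -> Z3
  P5: Z4 <- Z8 <- Z2 -> Z10 <- Z5 -> Z3
  P6: Z4 <- Z8 <- Z2 -> Z10 -> Z3
  P7: Z4 <- Z10 <- Z5 -> Z3
  P8: Z4 <- Z10 -> Z3
The empty set is not sufficient: P2 (Z4 <- Z2 -> Z10 -> Z3) has no collider blocking it and no conditioned non-collider, so it is open.
Try {Z10, Z5}:
  P1: blocked at fork node Z5 ∈ conditioning set.
  P2: blocked at chain node Z10 ∈ conditioning set.
  P3: blocked at fork node Z5 ∈ conditioning set.
  P4: blocked at fork node Z5 ∈ conditioning set.
  P5: blocked at fork node Z5 ∈ conditioning set.
  P6: blocked at chain node Z10 ∈ conditioning set.
  P7: blocked at chain node Z10 ∈ conditioning set.
  P8: blocked at fork node Z10 ∈ conditioning set.
{Z10, Z5} contains no descendant of Z4 and blocks every backdoor path.
Every element of {Z10, Z5} is needed (dropping Z10 leaves P2 open; dropping Z5 leaves P1 open), so no proper subset is valid.
Among all size-2 subsets of the eligible variables, only {Z10, Z5} blocks every backdoor path, so it is the unique smallest valid adjustment set.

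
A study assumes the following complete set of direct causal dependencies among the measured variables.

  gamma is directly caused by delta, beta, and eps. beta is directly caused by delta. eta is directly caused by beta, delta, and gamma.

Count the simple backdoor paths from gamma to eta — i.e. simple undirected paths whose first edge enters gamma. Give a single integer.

A backdoor path from gamma to eta is any simple undirected path whose first edge points into gamma (i.e. leaves gamma via a parent).
Parents of gamma: {beta, delta, eps}.
Enumerating:
  P1: gamma <- delta -> beta -> eta
  P2: gamma <- delta -> eta
  P3: gamma <- beta <- delta -> eta
  P4: gamma <- beta -> eta
That exhausts the simple backdoor paths. Count: 4.

4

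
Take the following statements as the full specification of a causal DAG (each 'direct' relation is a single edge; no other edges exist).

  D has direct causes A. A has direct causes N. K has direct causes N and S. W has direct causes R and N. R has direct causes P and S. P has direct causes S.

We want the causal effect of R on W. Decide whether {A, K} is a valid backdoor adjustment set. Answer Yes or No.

Backdoor paths from R to W (paths whose first edge points into R):
  P1: R <- S -> K <- N -> W
  P2: R <- P <- S -> K <- N -> W
Condition 1 (no descendant of R in the set): holds — descendants of R are {W}; none are in {A, K}.
Condition 2 (every backdoor path blocked by {A, K}):
  P1: open — collider(s) K are conditioned on (or have a conditioned descendant) and no non-collider on the path is in the set.
  P2: open — collider(s) K are conditioned on (or have a conditioned descendant) and no non-collider on the path is in the set.
{A, K} does not satisfy the backdoor criterion.

No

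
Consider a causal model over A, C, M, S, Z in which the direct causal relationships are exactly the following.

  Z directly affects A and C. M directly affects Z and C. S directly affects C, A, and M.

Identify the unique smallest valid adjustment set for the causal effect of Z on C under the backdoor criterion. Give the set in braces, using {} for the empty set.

{M}

Variables eligible for adjustment (non-descendants of Z, excluding Z and C): {M, S}.
Backdoor paths from Z to C:
  P1: Z <- M <- S -> C
  P2: Z <- M -> C
The empty set is not sufficient: P1 (Z <- M <- S -> C) has no collider blocking it and no conditioned non-collider, so it is open.
Try {M}:
  P1: blocked at chain node M ∈ conditioning set.
  P2: blocked at fork node M ∈ conditioning set.
{M} contains no descendant of Z and blocks every backdoor path.
No other singleton works — e.g. {S} leaves P2 open — so {M} is the unique smallest valid adjustment set.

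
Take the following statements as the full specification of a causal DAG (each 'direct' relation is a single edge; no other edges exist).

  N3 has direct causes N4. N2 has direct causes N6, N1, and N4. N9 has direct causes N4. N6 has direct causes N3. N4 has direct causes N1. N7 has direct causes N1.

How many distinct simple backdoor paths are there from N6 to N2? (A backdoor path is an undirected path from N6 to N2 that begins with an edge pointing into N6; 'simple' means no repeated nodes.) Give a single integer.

A backdoor path from N6 to N2 is any simple undirected path whose first edge points into N6 (i.e. leaves N6 via a parent).
Parents of N6: {N3}.
Enumerating:
  P1: N6 <- N3 <- N4 <- N1 -> N2
  P2: N6 <- N3 <- N4 -> N2
That exhausts the simple backdoor paths. Count: 2.

2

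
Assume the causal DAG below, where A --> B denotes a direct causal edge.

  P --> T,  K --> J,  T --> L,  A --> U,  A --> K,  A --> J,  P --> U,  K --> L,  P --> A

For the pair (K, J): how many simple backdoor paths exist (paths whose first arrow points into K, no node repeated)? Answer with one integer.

A backdoor path from K to J is any simple undirected path whose first edge points into K (i.e. leaves K via a parent).
Parents of K: {A}.
Enumerating:
  P1: K <- A -> J
That exhausts the simple backdoor paths. Count: 1.

1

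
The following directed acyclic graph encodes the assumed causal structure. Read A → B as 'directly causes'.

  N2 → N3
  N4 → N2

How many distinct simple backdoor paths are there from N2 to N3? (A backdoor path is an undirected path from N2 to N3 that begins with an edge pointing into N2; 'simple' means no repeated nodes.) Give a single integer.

A backdoor path from N2 to N3 is any simple undirected path whose first edge points into N2 (i.e. leaves N2 via a parent).
Parents of N2: {N4}.
No simple path from any parent of N2 reaches N3 without revisiting N2, so there are no backdoor paths.

0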